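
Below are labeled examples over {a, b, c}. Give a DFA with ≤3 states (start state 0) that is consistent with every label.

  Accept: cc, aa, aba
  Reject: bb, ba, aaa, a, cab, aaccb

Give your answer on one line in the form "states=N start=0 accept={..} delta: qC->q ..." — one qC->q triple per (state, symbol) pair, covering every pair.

Fold the examples into a partial DFA from state 0: repeatedly fix the first undefined (state, symbol) met by the shortest-then-alphabetical prefix, trying targets in increasing order and rejecting any under which an Accept and a Reject string meet in one state with the same remainder; add a state when all current targets are rejected. Accepting states are where Accept strings end.
a: 0a undefined. 0a->0: no, aa/aaa meet in 0. Open state 1: 0a->1.
b: 0b undefined. 0b->0: ok.
c: 0c undefined. 0c->0: no, cc/bb meet in 0. 0c->1: ok.
aa: 1a undefined. 1a->0: no, aa/bb meet in 0. 1a->1: no, aa/ba meet in 1. Open state 2: 1a->2.
ab: 1b undefined. 1b->0: no, aba/ba meet in 1. 1b->1: ok.
cc: 1c undefined. 1c->0: no, cc/bb meet in 0. 1c->1: no, cc/ba meet in 1. 1c->2: ok.
aaa: 2a undefined. 2a->0: ok.
aac: 2c undefined. 2c->0: ok.
cab: 2b undefined. 2b->0: ok.
All examples now run through 3 states with every (state, symbol) defined. Accept strings end in {2}, Reject strings end in {0,1}; accept={2}.

states=3 start=0 accept={2} delta: 0a->1 0b->0 0c->1 1a->2 1b->1 1c->2 2a->0 2b->0 2c->0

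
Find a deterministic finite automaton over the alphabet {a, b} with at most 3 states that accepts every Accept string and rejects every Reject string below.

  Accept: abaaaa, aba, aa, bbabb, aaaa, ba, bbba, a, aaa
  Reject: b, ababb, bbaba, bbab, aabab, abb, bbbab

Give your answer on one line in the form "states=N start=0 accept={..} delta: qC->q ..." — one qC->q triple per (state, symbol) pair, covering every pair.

State merging on the prefix tree: take the shortest (then alphabetical) example prefix whose next move is undefined and point that move at state 0, else 1, else 2, ...; a target is out if some Accept/Reject pair would then sit in one state with the same input left (inseparable). If every existing state is out, open a new one.
a: 0a undefined. 0a->0: ok.
b: 0b undefined. 0b->0: no, abaaaa/b meet in 0. Open state 1: 0b->1.
ba: 1a undefined. 1a->0: ok.
bb: 1b undefined. 1b->0: no, abaaaa/ababb meet in 0. 1b->1: no, abaaaa/bbaba meet in 0. Open state 2: 1b->2.
bba: 2a undefined. 2a->0: no, abaaaa/bbaba meet in 0. 2a->1: ok.
bbb: 2b undefined. 2b->0: ok.
All examples now run through 3 states with every (state, symbol) defined. Accept strings end in {0}, Reject strings end in {1,2}; accept={0}.

states=3 start=0 accept={0} delta: 0a->0 0b->1 1a->0 1b->2 2a->1 2b->0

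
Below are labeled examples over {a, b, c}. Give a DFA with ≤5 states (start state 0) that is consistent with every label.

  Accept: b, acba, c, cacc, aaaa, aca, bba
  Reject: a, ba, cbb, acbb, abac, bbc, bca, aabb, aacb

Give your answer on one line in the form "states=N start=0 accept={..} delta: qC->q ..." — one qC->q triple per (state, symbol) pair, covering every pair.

Grow the machine one transition at a time. Run the examples from 0; the earliest place one falls off (shortest prefix, ties alphabetical) gets sent to the lowest-numbered state that keeps every Accept/Reject pair distinguishable — a pair clashes when both reach the same state with identical unread suffix — and to a fresh state only if none does.
a: 0a undefined. 0a->0: no, aaaa/a meet in 0. Open state 1: 0a->1.
b: 0b undefined. 0b->0: no, c/bbc meet in 0 with "c" left. 0b->1: no, b/a meet in 1. Open state 2: 0b->2.
c: 0c undefined. 0c->0: ok.
aa: 1a undefined. 1a->0: no, b/aacb meet in 2. 1a->1: no, aaaa/a meet in 1. 1a->2: ok.
ab: 1b undefined. 1b->0: ok.
ac: 1c undefined. 1c->0: no, acba/ba meet in 2 with "a" left. 1c->1: no, b/acbb meet in 2. 1c->2: no, b/abac meet in 2. Open state 3: 1c->3.
ba: 2a undefined. 2a->0: no, c/ba meet in 0. 2a->1: ok.
bb: 2b undefined. 2b->0: no, b/aabb meet in 2. 2b->1: no, c/aabb meet in 0. 2b->2: no, b/cbb meet in 2. 2b->3: no, cacc/bbc meet in 3 with "c" left. Open state 4: 2b->4.
bc: 2c undefined. 2c->0: no, b/aacb meet in 2. 2c->1: no, b/bca meet in 2. 2c->2: ok.
aca: 3a undefined. 3a->0: ok.
acb: 3b undefined. 3b->0: no, b/acbb meet in 2. 3b->1: no, c/acbb meet in 0. 3b->2: no, acba/a meet in 1. 3b->3: ok.
bba: 4a undefined. 4a->0: ok.
bbc: 4c undefined. 4c->0: no, acba/bbc meet in 0. 4c->1: ok.
aabb: 4b undefined. 4b->0: no, acba/aabb meet in 0. 4b->1: ok.
cacc: 3c undefined. 3c->0: ok.
All examples now run through 5 states with every (state, symbol) defined. Accept strings end in {0,2}, Reject strings end in {1,3,4}; accept={0,2}.

states=5 start=0 accept={0,2} delta: 0a->1 0b->2 0c->0 1a->2 1b->0 1c->3 2a->1 2b->4 2c->2 3a->0 3b->3 3c->0 4a->0 4b->1 4c->1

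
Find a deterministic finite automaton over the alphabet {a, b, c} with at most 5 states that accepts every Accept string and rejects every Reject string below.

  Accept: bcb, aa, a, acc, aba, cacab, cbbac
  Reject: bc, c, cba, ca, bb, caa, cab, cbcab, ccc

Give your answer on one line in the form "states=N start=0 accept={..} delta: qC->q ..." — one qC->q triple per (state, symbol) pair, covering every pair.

Grow the machine one transition at a time. Run the examples from 0; the earliest place one falls off (shortest prefix, ties alphabetical) gets sent to the lowest-numbered state that keeps every Accept/Reject pair distinguishable — a pair clashes when both reach the same state with identical unread suffix — and to a fresh state only if none does.
a: 0a undefined. 0a->0: ok.
b: 0b undefined. 0b->0: no, aa/bb meet in 0. Open state 1: 0b->1.
c: 0c undefined. 0c->0: no, aa/c meet in 0. 0c->1: no, acc/bc meet in 1 with "c" left. Open state 2: 0c->2.
bb: 1b undefined. 1b->0: no, aa/bb meet in 0. 1b->1: ok.
bc: 1c undefined. 1c->0: no, bcb/bb meet in 1. 1c->1: no, bcb/bc meet in 1. 1c->2: ok.
ca: 2a undefined. 2a->0: no, aa/ca meet in 0. 2a->1: no, aba/caa meet in 1 with "a" left. 2a->2: no, bcb/cab meet in 2 with "b" left. Open state 3: 2a->3.
cb: 2b undefined. 2b->0: no, bcb/cba meet in 0. 2b->1: no, bcb/bb meet in 1. 2b->2: no, bcb/bc meet in 2. 2b->3: no, bcb/ca meet in 3. Open state 4: 2b->4.
cc: 2c undefined. 2c->0: ok.
aba: 1a undefined. 1a->0: ok.
caa: 3a undefined. 3a->0: no, aa/caa meet in 0. 3a->1: ok.
cab: 3b undefined. 3b->0: no, aa/cab meet in 0. 3b->1: ok.
cac: 3c undefined. 3c->0: no, cacab/bb meet in 1. 3c->1: no, cacab/bb meet in 1. 3c->2: no, cacab/bb meet in 1. 3c->3: no, cacab/bb meet in 1. 3c->4: ok.
cba: 4a undefined. 4a->0: no, aa/cba meet in 0. 4a->1: no, cacab/cba meet in 1. 4a->2: ok.
cbb: 4b undefined. 4b->0: no, cbbac/bc meet in 2. 4b->1: no, cbbac/bc meet in 2. 4b->2: ok.
cbc: 4c undefined. 4c->0: ok.
All examples now run through 5 states with every (state, symbol) defined. Accept strings end in {0,4}, Reject strings end in {1,2,3}; accept={0,4}.

states=5 start=0 accept={0,4} delta: 0a->0 0b->1 0c->2 1a->0 1b->1 1c->2 2a->3 2b->4 2c->0 3a->1 3b->1 3c->4 4a->2 4b->2 4c->0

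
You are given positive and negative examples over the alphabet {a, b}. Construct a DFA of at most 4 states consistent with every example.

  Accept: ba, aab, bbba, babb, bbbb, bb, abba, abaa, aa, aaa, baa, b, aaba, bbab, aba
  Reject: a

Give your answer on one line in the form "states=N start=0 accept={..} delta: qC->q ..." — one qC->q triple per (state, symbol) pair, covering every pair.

states=3 start=0 accept={2} delta: 0a->1 0b->2 1a->2 1b->1 2a->2 2b->2

Fold the examples into a partial DFA from state 0: repeatedly fix the first undefined (state, symbol) met by the shortest-then-alphabetical prefix, trying targets in increasing order and rejecting any under which an Accept and a Reject string meet in one state with the same remainder; add a state when all current targets are rejected. Accepting states are where Accept strings end.
a: 0a undefined. 0a->0: no, aa/a meet in 0. Open state 1: 0a->1.
b: 0b undefined. 0b->0: no, ba/a meet in 1. 0b->1: no, b/a meet in 1. Open state 2: 0b->2.
aa: 1a undefined. 1a->0: no, aaa/a meet in 1. 1a->1: no, aa/a meet in 1. 1a->2: ok.
ab: 1b undefined. 1b->0: no, aba/a meet in 1. 1b->1: ok.
ba: 2a undefined. 2a->0: no, baa/a meet in 1. 2a->1: no, ba/a meet in 1. 2a->2: ok.
bb: 2b undefined. 2b->0: no, aaba/a meet in 1. 2b->1: no, aab/a meet in 1. 2b->2: ok.
All examples now run through 3 states with every (state, symbol) defined. Accept strings end in {2}, Reject strings end in {1}; accept={2}.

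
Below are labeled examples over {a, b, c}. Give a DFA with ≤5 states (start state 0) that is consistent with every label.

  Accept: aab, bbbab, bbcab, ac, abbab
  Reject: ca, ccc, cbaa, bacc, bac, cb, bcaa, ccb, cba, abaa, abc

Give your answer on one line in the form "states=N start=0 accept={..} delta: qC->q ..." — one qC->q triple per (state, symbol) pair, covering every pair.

Grow the machine one transition at a time. Run the examples from 0; the earliest place one falls off (shortest prefix, ties alphabetical) gets sent to the lowest-numbered state that keeps every Accept/Reject pair distinguishable — a pair clashes when both reach the same state with identical unread suffix — and to a fresh state only if none does.
a: 0a undefined. 0a->0: ok.
b: 0b undefined. 0b->0: no, aab/abaa meet in 0. Open state 1: 0b->1.
c: 0c undefined. 0c->0: no, aab/cb meet in 1. 0c->1: ok.
ba: 1a undefined. 1a->0: no, aab/bac meet in 1. 1a->1: no, aab/ca meet in 1. Open state 2: 1a->2.
bb: 1b undefined. 1b->0: ok.
bc: 1c undefined. 1c->0: no, aab/ccc meet in 1. 1c->1: no, aab/ccc meet in 1. 1c->2: no, bbbab/ccb meet in 2 with "b" left. Open state 3: 1c->3.
bac: 2c undefined. 2c->0: no, aab/bacc meet in 1. 2c->1: no, aab/bac meet in 1. 2c->2: ok.
bca: 3a undefined. 3a->0: ok.
ccb: 3b undefined. 3b->0: ok.
ccc: 3c undefined. 3c->0: ok.
abaa: 2a undefined. 2a->0: ok.
bbbab: 2b undefined. 2b->0: no, bbbab/ccc meet in 0. 2b->1: ok.
All examples now run through 4 states with every (state, symbol) defined. Accept strings end in {1}, Reject strings end in {0,2,3}; accept={1}.

states=4 start=0 accept={1} delta: 0a->0 0b->1 0c->1 1a->2 1b->0 1c->3 2a->0 2b->1 2c->2 3a->0 3b->0 3c->0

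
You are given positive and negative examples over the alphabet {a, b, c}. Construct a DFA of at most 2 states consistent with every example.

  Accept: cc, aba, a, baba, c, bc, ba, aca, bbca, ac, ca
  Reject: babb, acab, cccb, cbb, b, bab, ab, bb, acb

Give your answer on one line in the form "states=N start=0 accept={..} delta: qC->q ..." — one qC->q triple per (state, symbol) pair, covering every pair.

states=2 start=0 accept={0} delta: 0a->0 0b->1 0c->0 1a->0 1b->1 1c->0

State merging on the prefix tree: take the shortest (then alphabetical) example prefix whose next move is undefined and point that move at state 0, else 1, else 2, ...; a target is out if some Accept/Reject pair would then sit in one state with the same input left (inseparable). If every existing state is out, open a new one.
a: 0a undefined. 0a->0: ok.
b: 0b undefined. 0b->0: no, aba/babb meet in 0. Open state 1: 0b->1.
c: 0c undefined. 0c->0: ok.
ba: 1a undefined. 1a->0: ok.
bb: 1b undefined. 1b->0: no, cc/babb meet in 0. 1b->1: ok.
bc: 1c undefined. 1c->0: ok.
All examples now run through 2 states with every (state, symbol) defined. Accept strings end in {0}, Reject strings end in {1}; accept={0}.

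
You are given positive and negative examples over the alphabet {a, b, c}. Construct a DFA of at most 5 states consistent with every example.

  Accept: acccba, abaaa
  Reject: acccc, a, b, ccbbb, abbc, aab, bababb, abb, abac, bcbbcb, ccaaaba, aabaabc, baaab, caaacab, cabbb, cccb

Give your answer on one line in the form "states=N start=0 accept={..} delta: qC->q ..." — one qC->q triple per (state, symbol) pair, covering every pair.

states=4 start=0 accept={3} delta: 0a->0 0b->1 0c->1 1a->2 1b->2 1c->0 2a->3 2b->0 2c->0 3a->3 3b->0 3c->0

State merging on the prefix tree: take the shortest (then alphabetical) example prefix whose next move is undefined and point that move at state 0, else 1, else 2, ...; a target is out if some Accept/Reject pair would then sit in one state with the same input left (inseparable). If every existing state is out, open a new one.
a: 0a undefined. 0a->0: ok.
b: 0b undefined. 0b->0: no, abaaa/a meet in 0. Open state 1: 0b->1.
c: 0c undefined. 0c->0: no, acccba/ccaaaba meet in 1 with "a" left. 0c->1: ok.
ba: 1a undefined. 1a->0: no, abaaa/a meet in 0. 1a->1: no, abaaa/b meet in 1. Open state 2: 1a->2.
bc: 1c undefined. 1c->0: ok.
abb: 1b undefined. 1b->0: no, acccba/acccc meet in 0. 1b->1: no, acccba/ccaaaba meet in 2. 1b->2: ok.
baa: 2a undefined. 2a->0: no, acccba/acccc meet in 0. 2a->1: no, acccba/b meet in 1. 2a->2: no, acccba/abb meet in 2. Open state 3: 2a->3.
bab: 2b undefined. 2b->0: ok.
abac: 2c undefined. 2c->0: ok.
baaa: 3a undefined. 3a->0: no, abaaa/acccc meet in 0. 3a->1: no, abaaa/b meet in 1. 3a->2: no, abaaa/bababb meet in 2. 3a->3: ok.
baaab: 3b undefined. 3b->0: ok.
caaac: 3c undefined. 3c->0: ok.
All examples now run through 4 states with every (state, symbol) defined. Accept strings end in {3}, Reject strings end in {0,1,2}; accept={3}.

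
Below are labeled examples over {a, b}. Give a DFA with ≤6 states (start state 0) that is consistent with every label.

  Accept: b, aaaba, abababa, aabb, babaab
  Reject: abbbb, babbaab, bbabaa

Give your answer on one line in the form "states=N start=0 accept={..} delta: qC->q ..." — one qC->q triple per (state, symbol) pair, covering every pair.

Fold the examples into a partial DFA from state 0: repeatedly fix the first undefined (state, symbol) met by the shortest-then-alphabetical prefix, trying targets in increasing order and rejecting any under which an Accept and a Reject string meet in one state with the same remainder; add a state when all current targets are rejected. Accepting states are where Accept strings end.
a: 0a undefined. 0a->0: ok.
b: 0b undefined. 0b->0: no, b/abbbb meet in 0. Open state 1: 0b->1.
ba: 1a undefined. 1a->0: ok.
bb: 1b undefined. 1b->0: no, b/babbaab meet in 1. 1b->1: no, b/abbbb meet in 1. Open state 2: 1b->2.
bba: 2a undefined. 2a->0: no, b/babbaab meet in 1. 2a->1: no, b/babbaab meet in 1. 2a->2: ok.
abbb: 2b undefined. 2b->0: no, b/abbbb meet in 1. 2b->1: no, b/babbaab meet in 1. 2b->2: no, aabb/abbbb meet in 2. Open state 3: 2b->3.
abbbb: 3b undefined. 3b->0: no, aaaba/abbbb meet in 0. 3b->1: no, b/abbbb meet in 1. 3b->2: no, aabb/abbbb meet in 2. 3b->3: ok.
bbaba: 3a undefined. 3a->0: no, aaaba/bbabaa meet in 0. 3a->1: no, aaaba/bbabaa meet in 0. 3a->2: no, aabb/bbabaa meet in 2. 3a->3: ok.
All examples now run through 4 states with every (state, symbol) defined. Accept strings end in {0,1,2}, Reject strings end in {3}; accept={0,1,2}.

states=4 start=0 accept={0,1,2} delta: 0a->0 0b->1 1a->0 1b->2 2a->2 2b->3 3a->3 3b->3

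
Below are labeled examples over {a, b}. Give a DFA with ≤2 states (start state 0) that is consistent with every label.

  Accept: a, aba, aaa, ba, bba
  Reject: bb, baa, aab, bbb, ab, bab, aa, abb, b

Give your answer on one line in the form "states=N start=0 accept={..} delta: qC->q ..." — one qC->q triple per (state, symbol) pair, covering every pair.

Fold the examples into a partial DFA from state 0: repeatedly fix the first undefined (state, symbol) met by the shortest-then-alphabetical prefix, trying targets in increasing order and rejecting any under which an Accept and a Reject string meet in one state with the same remainder; add a state when all current targets are rejected. Accepting states are where Accept strings end.
a: 0a undefined. 0a->0: no, a/aa meet in 0. Open state 1: 0a->1.
b: 0b undefined. 0b->0: ok.
aa: 1a undefined. 1a->0: ok.
ab: 1b undefined. 1b->0: ok.
All examples now run through 2 states with every (state, symbol) defined. Accept strings end in {1}, Reject strings end in {0}; accept={1}.

states=2 start=0 accept={1} delta: 0a->1 0b->0 1a->0 1b->0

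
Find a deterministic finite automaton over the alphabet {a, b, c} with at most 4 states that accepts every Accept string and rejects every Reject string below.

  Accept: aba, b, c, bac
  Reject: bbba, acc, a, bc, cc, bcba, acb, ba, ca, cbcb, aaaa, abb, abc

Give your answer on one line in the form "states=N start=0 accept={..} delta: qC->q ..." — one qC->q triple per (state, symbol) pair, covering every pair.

Grow the machine one transition at a time. Run the examples from 0; the earliest place one falls off (shortest prefix, ties alphabetical) gets sent to the lowest-numbered state that keeps every Accept/Reject pair distinguishable — a pair clashes when both reach the same state with identical unread suffix — and to a fresh state only if none does.
a: 0a undefined. 0a->0: no, aba/ba meet in 0 with "ba" left. Open state 1: 0a->1.
b: 0b undefined. 0b->0: no, c/bc meet in 0 with "c" left. 0b->1: no, b/a meet in 1. Open state 2: 0b->2.
c: 0c undefined. 0c->0: no, c/cc meet in 0. 0c->1: no, c/a meet in 1. 0c->2: ok.
aa: 1a undefined. 1a->0: ok.
ab: 1b undefined. 1b->0: no, aba/a meet in 1. 1b->1: no, aba/aaaa meet in 0. 1b->2: no, aba/ba meet in 2 with "a" left. Open state 3: 1b->3.
ac: 1c undefined. 1c->0: no, b/acc meet in 2. 1c->1: ok.
ba: 2a undefined. 2a->0: ok.
bb: 2b undefined. 2b->0: ok.
bc: 2c undefined. 2c->0: ok.
aba: 3a undefined. 3a->0: no, aba/bbba meet in 0. 3a->1: no, aba/acc meet in 1. 3a->2: ok.
abb: 3b undefined. 3b->0: ok.
abc: 3c undefined. 3c->0: ok.
All examples now run through 4 states with every (state, symbol) defined. Accept strings end in {2}, Reject strings end in {0,1,3}; accept={2}.

states=4 start=0 accept={2} delta: 0a->1 0b->2 0c->2 1a->0 1b->3 1c->1 2a->0 2b->0 2c->0 3a->2 3b->0 3c->0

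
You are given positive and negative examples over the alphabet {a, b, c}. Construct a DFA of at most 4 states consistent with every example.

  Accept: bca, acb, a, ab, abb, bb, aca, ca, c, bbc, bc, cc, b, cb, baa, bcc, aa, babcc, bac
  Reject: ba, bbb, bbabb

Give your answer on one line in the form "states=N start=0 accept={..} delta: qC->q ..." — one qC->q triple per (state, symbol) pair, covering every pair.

Fold the examples into a partial DFA from state 0: repeatedly fix the first undefined (state, symbol) met by the shortest-then-alphabetical prefix, trying targets in increasing order and rejecting any under which an Accept and a Reject string meet in one state with the same remainder; add a state when all current targets are rejected. Accepting states are where Accept strings end.
a: 0a undefined. 0a->0: ok.
b: 0b undefined. 0b->0: no, a/ba meet in 0. Open state 1: 0b->1.
c: 0c undefined. 0c->0: ok.
ba: 1a undefined. 1a->0: no, a/ba meet in 0. 1a->1: no, acb/ba meet in 1. Open state 2: 1a->2.
bb: 1b undefined. 1b->0: no, acb/bbb meet in 1. 1b->1: no, acb/bbb meet in 1. 1b->2: no, abb/ba meet in 2. Open state 3: 1b->3.
bc: 1c undefined. 1c->0: ok.
baa: 2a undefined. 2a->0: ok.
bab: 2b undefined. 2b->0: ok.
bac: 2c undefined. 2c->0: ok.
bba: 3a undefined. 3a->0: no, abb/bbabb meet in 3. 3a->1: ok.
bbb: 3b undefined. 3b->0: no, bca/bbb meet in 0. 3b->1: no, acb/bbb meet in 1. 3b->2: ok.
bbc: 3c undefined. 3c->0: ok.
All examples now run through 4 states with every (state, symbol) defined. Accept strings end in {0,1,3}, Reject strings end in {2}; accept={0,1,3}.

states=4 start=0 accept={0,1,3} delta: 0a->0 0b->1 0c->0 1a->2 1b->3 1c->0 2a->0 2b->0 2c->0 3a->1 3b->2 3c->0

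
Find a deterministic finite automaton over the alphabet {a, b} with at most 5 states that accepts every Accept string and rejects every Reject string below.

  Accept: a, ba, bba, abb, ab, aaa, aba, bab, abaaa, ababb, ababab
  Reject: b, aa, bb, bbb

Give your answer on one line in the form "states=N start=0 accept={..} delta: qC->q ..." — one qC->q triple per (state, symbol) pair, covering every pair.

State merging on the prefix tree: take the shortest (then alphabetical) example prefix whose next move is undefined and point that move at state 0, else 1, else 2, ...; a target is out if some Accept/Reject pair would then sit in one state with the same input left (inseparable). If every existing state is out, open a new one.
a: 0a undefined. 0a->0: no, a/aa meet in 0. Open state 1: 0a->1.
b: 0b undefined. 0b->0: ok.
aa: 1a undefined. 1a->0: ok.
ab: 1b undefined. 1b->0: no, abb/b meet in 0. 1b->1: no, aba/b meet in 0. Open state 2: 1b->2.
aba: 2a undefined. 2a->0: no, aba/b meet in 0. 2a->1: ok.
abb: 2b undefined. 2b->0: no, abb/b meet in 0. 2b->1: ok.
All examples now run through 3 states with every (state, symbol) defined. Accept strings end in {1,2}, Reject strings end in {0}; accept={1,2}.

states=3 start=0 accept={1,2} delta: 0a->1 0b->0 1a->0 1b->2 2a->1 2b->1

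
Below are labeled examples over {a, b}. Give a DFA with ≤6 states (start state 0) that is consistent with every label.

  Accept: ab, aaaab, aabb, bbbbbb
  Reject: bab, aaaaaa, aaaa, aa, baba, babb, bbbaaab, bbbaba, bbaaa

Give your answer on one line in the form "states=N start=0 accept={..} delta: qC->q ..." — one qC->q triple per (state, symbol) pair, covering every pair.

states=3 start=0 accept={1} delta: 0a->0 0b->1 1a->2 1b->1 2a->2 2b->2

Fold the examples into a partial DFA from state 0: repeatedly fix the first undefined (state, symbol) met by the shortest-then-alphabetical prefix, trying targets in increasing order and rejecting any under which an Accept and a Reject string meet in one state with the same remainder; add a state when all current targets are rejected. Accepting states are where Accept strings end.
a: 0a undefined. 0a->0: ok.
b: 0b undefined. 0b->0: no, ab/bab meet in 0. Open state 1: 0b->1.
ba: 1a undefined. 1a->0: no, ab/bab meet in 1. 1a->1: no, aabb/bab meet in 1 with "b" left. Open state 2: 1a->2.
bb: 1b undefined. 1b->0: no, aabb/aaaaaa meet in 0. 1b->1: ok.
bab: 2b undefined. 2b->0: no, ab/babb meet in 1. 2b->1: no, ab/bab meet in 1. 2b->2: ok.
baba: 2a undefined. 2a->0: no, ab/bbbaaab meet in 1. 2a->1: no, ab/baba meet in 1. 2a->2: ok.
All examples now run through 3 states with every (state, symbol) defined. Accept strings end in {1}, Reject strings end in {0,2}; accept={1}.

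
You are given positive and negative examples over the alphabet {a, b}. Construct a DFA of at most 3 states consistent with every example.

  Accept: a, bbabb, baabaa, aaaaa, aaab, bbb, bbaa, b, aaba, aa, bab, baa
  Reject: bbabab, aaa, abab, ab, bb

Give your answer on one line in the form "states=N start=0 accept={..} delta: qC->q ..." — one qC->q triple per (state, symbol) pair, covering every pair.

Fold the examples into a partial DFA from state 0: repeatedly fix the first undefined (state, symbol) met by the shortest-then-alphabetical prefix, trying targets in increasing order and rejecting any under which an Accept and a Reject string meet in one state with the same remainder; add a state when all current targets are rejected. Accepting states are where Accept strings end.
a: 0a undefined. 0a->0: no, a/aaa meet in 0. Open state 1: 0a->1.
b: 0b undefined. 0b->0: no, bbb/bb meet in 0. 0b->1: no, baa/aaa meet in 1 with "aa" left. Open state 2: 0b->2.
aa: 1a undefined. 1a->0: no, a/aaa meet in 1. 1a->1: no, a/aaa meet in 1. 1a->2: ok.
ab: 1b undefined. 1b->0: ok.
ba: 2a undefined. 2a->0: ok.
bb: 2b undefined. 2b->0: ok.
All examples now run through 3 states with every (state, symbol) defined. Accept strings end in {1,2}, Reject strings end in {0}; accept={1,2}.

states=3 start=0 accept={1,2} delta: 0a->1 0b->2 1a->2 1b->0 2a->0 2b->0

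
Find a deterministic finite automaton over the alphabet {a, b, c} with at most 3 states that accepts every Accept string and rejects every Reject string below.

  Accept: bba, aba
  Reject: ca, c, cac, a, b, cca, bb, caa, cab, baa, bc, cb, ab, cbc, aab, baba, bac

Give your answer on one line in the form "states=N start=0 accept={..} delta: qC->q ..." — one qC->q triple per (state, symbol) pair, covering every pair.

Fold the examples into a partial DFA from state 0: repeatedly fix the first undefined (state, symbol) met by the shortest-then-alphabetical prefix, trying targets in increasing order and rejecting any under which an Accept and a Reject string meet in one state with the same remainder; add a state when all current targets are rejected. Accepting states are where Accept strings end.
a: 0a undefined. 0a->0: ok.
b: 0b undefined. 0b->0: no, bba/a meet in 0. Open state 1: 0b->1.
c: 0c undefined. 0c->0: ok.
ba: 1a undefined. 1a->0: no, aba/ca meet in 0. 1a->1: no, bba/baba meet in 1 with "ba" left. Open state 2: 1a->2.
bb: 1b undefined. 1b->0: no, bba/ca meet in 0. 1b->1: ok.
bc: 1c undefined. 1c->0: ok.
baa: 2a undefined. 2a->0: ok.
bab: 2b undefined. 2b->0: ok.
bac: 2c undefined. 2c->0: ok.
All examples now run through 3 states with every (state, symbol) defined. Accept strings end in {2}, Reject strings end in {0,1}; accept={2}.

states=3 start=0 accept={2} delta: 0a->0 0b->1 0c->0 1a->2 1b->1 1c->0 2a->0 2b->0 2c->0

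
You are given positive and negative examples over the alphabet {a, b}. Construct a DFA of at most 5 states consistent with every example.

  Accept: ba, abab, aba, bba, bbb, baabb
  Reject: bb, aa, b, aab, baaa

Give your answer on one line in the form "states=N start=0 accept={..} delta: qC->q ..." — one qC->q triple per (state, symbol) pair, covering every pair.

states=5 start=0 accept={2} delta: 0a->0 0b->1 1a->2 1b->3 2a->4 2b->2 3a->2 3b->2 4a->0 4b->2

Grow the machine one transition at a time. Run the examples from 0; the earliest place one falls off (shortest prefix, ties alphabetical) gets sent to the lowest-numbered state that keeps every Accept/Reject pair distinguishable — a pair clashes when both reach the same state with identical unread suffix — and to a fresh state only if none does.
a: 0a undefined. 0a->0: ok.
b: 0b undefined. 0b->0: no, ba/bb meet in 0. Open state 1: 0b->1.
ba: 1a undefined. 1a->0: no, ba/aa meet in 0. 1a->1: no, ba/b meet in 1. Open state 2: 1a->2.
bb: 1b undefined. 1b->0: no, bba/bb meet in 0. 1b->1: no, bbb/bb meet in 1. 1b->2: no, ba/bb meet in 2. Open state 3: 1b->3.
baa: 2a undefined. 2a->0: no, baabb/bb meet in 3. 2a->1: no, ba/baaa meet in 2. 2a->2: no, ba/baaa meet in 2. 2a->3: no, bba/baaa meet in 3 with "a" left. Open state 4: 2a->4.
bba: 3a undefined. 3a->0: no, bba/aa meet in 0. 3a->1: no, bba/b meet in 1. 3a->2: ok.
bbb: 3b undefined. 3b->0: no, bbb/aa meet in 0. 3b->1: no, bbb/b meet in 1. 3b->2: ok.
abab: 2b undefined. 2b->0: no, abab/aa meet in 0. 2b->1: no, abab/b meet in 1. 2b->2: ok.
baaa: 4a undefined. 4a->0: ok.
baab: 4b undefined. 4b->0: no, baabb/b meet in 1. 4b->1: no, baabb/bb meet in 3. 4b->2: ok.
All examples now run through 5 states with every (state, symbol) defined. Accept strings end in {2}, Reject strings end in {0,1,3}; accept={2}.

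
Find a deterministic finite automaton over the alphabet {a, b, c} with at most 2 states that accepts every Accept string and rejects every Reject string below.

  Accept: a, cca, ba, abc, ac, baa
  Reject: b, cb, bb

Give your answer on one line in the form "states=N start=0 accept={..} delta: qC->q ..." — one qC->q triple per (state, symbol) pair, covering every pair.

states=2 start=0 accept={0} delta: 0a->0 0b->1 0c->0 1a->0 1b->1 1c->0

State merging on the prefix tree: take the shortest (then alphabetical) example prefix whose next move is undefined and point that move at state 0, else 1, else 2, ...; a target is out if some Accept/Reject pair would then sit in one state with the same input left (inseparable). If every existing state is out, open a new one.
a: 0a undefined. 0a->0: ok.
b: 0b undefined. 0b->0: no, a/b meet in 0. Open state 1: 0b->1.
c: 0c undefined. 0c->0: ok.
ba: 1a undefined. 1a->0: ok.
bb: 1b undefined. 1b->0: no, a/bb meet in 0. 1b->1: ok.
abc: 1c undefined. 1c->0: ok.
All examples now run through 2 states with every (state, symbol) defined. Accept strings end in {0}, Reject strings end in {1}; accept={0}.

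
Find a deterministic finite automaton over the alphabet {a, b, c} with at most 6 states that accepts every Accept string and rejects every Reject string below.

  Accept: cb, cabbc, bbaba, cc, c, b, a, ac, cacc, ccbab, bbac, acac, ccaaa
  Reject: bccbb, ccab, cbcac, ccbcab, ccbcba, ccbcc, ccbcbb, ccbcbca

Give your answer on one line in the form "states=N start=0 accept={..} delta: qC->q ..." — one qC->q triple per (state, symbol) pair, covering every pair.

Fold the examples into a partial DFA from state 0: repeatedly fix the first undefined (state, symbol) met by the shortest-then-alphabetical prefix, trying targets in increasing order and rejecting any under which an Accept and a Reject string meet in one state with the same remainder; add a state when all current targets are rejected. Accepting states are where Accept strings end.
a: 0a undefined. 0a->0: ok.
b: 0b undefined. 0b->0: ok.
c: 0c undefined. 0c->0: no, cb/bccbb meet in 0. Open state 1: 0c->1.
ca: 1a undefined. 1a->0: ok.
cb: 1b undefined. 1b->0: no, cabbc/cbcac meet in 1. 1b->1: ok.
cc: 1c undefined. 1c->0: no, cb/cbcac meet in 1. 1c->1: no, cb/bccbb meet in 1. Open state 2: 1c->2.
cca: 2a undefined. 2a->0: no, cb/cbcac meet in 1. 2a->1: no, cb/ccab meet in 1. 2a->2: ok.
ccb: 2b undefined. 2b->0: no, cb/ccbcbb meet in 1. 2b->1: no, cb/bccbb meet in 1. 2b->2: no, cc/bccbb meet in 2. Open state 3: 2b->3.
ccba: 3a undefined. 3a->0: ok.
ccbc: 3c undefined. 3c->0: no, cb/ccbcc meet in 1. 3c->1: no, cb/ccbcbb meet in 1. 3c->2: no, bbaba/ccbcba meet in 0. 3c->3: no, bbaba/ccbcab meet in 0. Open state 4: 3c->4.
bccbb: 3b undefined. 3b->0: no, bbaba/bccbb meet in 0. 3b->1: no, cb/bccbb meet in 1. 3b->2: no, cc/bccbb meet in 2. 3b->3: ok.
cbcac: 2c undefined. 2c->0: no, bbaba/cbcac meet in 0. 2c->1: no, cb/cbcac meet in 1. 2c->2: no, cc/cbcac meet in 2. 2c->3: ok.
ccbca: 4a undefined. 4a->0: no, bbaba/ccbcab meet in 0. 4a->1: no, cb/ccbcab meet in 1. 4a->2: ok.
ccbcb: 4b undefined. 4b->0: no, bbaba/ccbcba meet in 0. 4b->1: no, cb/ccbcbb meet in 1. 4b->2: no, bbaba/ccbcbca meet in 0. 4b->3: no, bbaba/ccbcba meet in 0. 4b->4: no, cc/ccbcba meet in 2. Open state 5: 4b->5.
ccbcc: 4c undefined. 4c->0: no, bbaba/ccbcc meet in 0. 4c->1: no, cb/ccbcc meet in 1. 4c->2: no, cc/ccbcc meet in 2. 4c->3: ok.
ccbcba: 5a undefined. 5a->0: no, bbaba/ccbcba meet in 0. 5a->1: no, cb/ccbcba meet in 1. 5a->2: no, cc/ccbcba meet in 2. 5a->3: ok.
ccbcbb: 5b undefined. 5b->0: no, bbaba/ccbcbb meet in 0. 5b->1: no, cb/ccbcbb meet in 1. 5b->2: no, cc/ccbcbb meet in 2. 5b->3: ok.
ccbcbc: 5c undefined. 5c->0: no, bbaba/ccbcbca meet in 0. 5c->1: no, bbaba/ccbcbca meet in 0. 5c->2: no, cc/ccbcbca meet in 2. 5c->3: no, bbaba/ccbcbca meet in 0. 5c->4: no, cc/ccbcbca meet in 2. 5c->5: ok.
All examples now run through 6 states with every (state, symbol) defined. Accept strings end in {0,1,2}, Reject strings end in {3}; accept={0,1,2}.

states=6 start=0 accept={0,1,2} delta: 0a->0 0b->0 0c->1 1a->0 1b->1 1c->2 2a->2 2b->3 2c->3 3a->0 3b->3 3c->4 4a->2 4b->5 4c->3 5a->3 5b->3 5c->5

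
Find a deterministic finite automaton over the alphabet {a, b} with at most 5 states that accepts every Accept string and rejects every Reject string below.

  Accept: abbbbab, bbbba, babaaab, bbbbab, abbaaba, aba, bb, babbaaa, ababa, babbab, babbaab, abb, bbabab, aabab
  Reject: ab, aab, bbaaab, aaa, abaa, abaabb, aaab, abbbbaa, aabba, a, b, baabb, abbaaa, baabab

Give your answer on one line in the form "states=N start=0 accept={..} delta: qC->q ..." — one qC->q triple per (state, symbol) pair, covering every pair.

Grow the machine one transition at a time. Run the examples from 0; the earliest place one falls off (shortest prefix, ties alphabetical) gets sent to the lowest-numbered state that keeps every Accept/Reject pair distinguishable — a pair clashes when both reach the same state with identical unread suffix — and to a fresh state only if none does.
a: 0a undefined. 0a->0: ok.
b: 0b undefined. 0b->0: no, abbbbab/ab meet in 0. Open state 1: 0b->1.
ba: 1a undefined. 1a->0: no, babaaab/ab meet in 1. 1a->1: no, babaaab/bbaaab meet in 1 with "baaab" left. Open state 2: 1a->2.
bb: 1b undefined. 1b->0: no, abbbbab/ab meet in 1. 1b->1: no, bbbba/aabba meet in 2. 1b->2: no, bbabab/baabab meet in 2 with "abab" left. Open state 3: 1b->3.
baa: 2a undefined. 2a->0: no, bb/abaabb meet in 3. 2a->1: ok.
bab: 2b undefined. 2b->0: no, babaaab/ab meet in 1. 2b->1: no, babaaab/ab meet in 1. 2b->2: no, babbaaa/ab meet in 1. 2b->3: no, babaaab/bbaaab meet in 3 with "aaab" left. Open state 4: 2b->4.
bba: 3a undefined. 3a->0: ok.
bbb: 3b undefined. 3b->0: ok.
baba: 4a undefined. 4a->0: no, babaaab/ab meet in 1. 4a->1: no, ababa/ab meet in 1. 4a->2: ok.
babb: 4b undefined. 4b->0: no, babbaaa/aaa meet in 0. 4b->1: ok.
All examples now run through 5 states with every (state, symbol) defined. Accept strings end in {2,3,4}, Reject strings end in {0,1}; accept={2,3,4}.

states=5 start=0 accept={2,3,4} delta: 0a->0 0b->1 1a->2 1b->3 2a->1 2b->4 3a->0 3b->0 4a->2 4b->1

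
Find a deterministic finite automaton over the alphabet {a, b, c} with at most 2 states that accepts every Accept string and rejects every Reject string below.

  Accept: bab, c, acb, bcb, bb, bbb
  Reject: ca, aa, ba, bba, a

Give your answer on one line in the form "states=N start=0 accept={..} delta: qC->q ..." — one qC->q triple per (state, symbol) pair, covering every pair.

states=2 start=0 accept={1} delta: 0a->0 0b->1 0c->1 1a->0 1b->1 1c->0

State merging on the prefix tree: take the shortest (then alphabetical) example prefix whose next move is undefined and point that move at state 0, else 1, else 2, ...; a target is out if some Accept/Reject pair would then sit in one state with the same input left (inseparable). If every existing state is out, open a new one.
a: 0a undefined. 0a->0: ok.
b: 0b undefined. 0b->0: no, bab/aa meet in 0. Open state 1: 0b->1.
c: 0c undefined. 0c->0: no, c/ca meet in 0. 0c->1: ok.
ba: 1a undefined. 1a->0: ok.
bb: 1b undefined. 1b->0: no, acb/ca meet in 0. 1b->1: ok.
bc: 1c undefined. 1c->0: ok.
All examples now run through 2 states with every (state, symbol) defined. Accept strings end in {1}, Reject strings end in {0}; accept={1}.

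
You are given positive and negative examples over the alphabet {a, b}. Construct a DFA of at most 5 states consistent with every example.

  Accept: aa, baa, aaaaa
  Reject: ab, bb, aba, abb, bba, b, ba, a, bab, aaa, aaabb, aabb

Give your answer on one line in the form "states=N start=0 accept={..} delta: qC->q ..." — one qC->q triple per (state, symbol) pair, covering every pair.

states=3 start=0 accept={2} delta: 0a->1 0b->0 1a->2 1b->0 2a->0 2b->0

State merging on the prefix tree: take the shortest (then alphabetical) example prefix whose next move is undefined and point that move at state 0, else 1, else 2, ...; a target is out if some Accept/Reject pair would then sit in one state with the same input left (inseparable). If every existing state is out, open a new one.
a: 0a undefined. 0a->0: no, aa/a meet in 0. Open state 1: 0a->1.
b: 0b undefined. 0b->0: ok.
aa: 1a undefined. 1a->0: no, aa/bb meet in 0. 1a->1: no, aa/bba meet in 1. Open state 2: 1a->2.
ab: 1b undefined. 1b->0: ok.
aaa: 2a undefined. 2a->0: ok.
aab: 2b undefined. 2b->0: ok.
All examples now run through 3 states with every (state, symbol) defined. Accept strings end in {2}, Reject strings end in {0,1}; accept={2}.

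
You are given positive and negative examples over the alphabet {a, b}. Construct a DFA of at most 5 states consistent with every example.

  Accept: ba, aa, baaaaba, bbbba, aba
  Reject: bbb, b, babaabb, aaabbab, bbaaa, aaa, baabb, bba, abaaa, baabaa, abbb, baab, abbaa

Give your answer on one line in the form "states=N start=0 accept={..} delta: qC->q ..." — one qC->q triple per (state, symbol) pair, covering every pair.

states=5 start=0 accept={0,3} delta: 0a->1 0b->2 1a->0 1b->2 2a->3 2b->3 3a->4 3b->4 4a->4 4b->1

State merging on the prefix tree: take the shortest (then alphabetical) example prefix whose next move is undefined and point that move at state 0, else 1, else 2, ...; a target is out if some Accept/Reject pair would then sit in one state with the same input left (inseparable). If every existing state is out, open a new one.
a: 0a undefined. 0a->0: no, aa/aaa meet in 0. Open state 1: 0a->1.
b: 0b undefined. 0b->0: no, ba/bba meet in 1. 0b->1: no, aba/bba meet in 1 with "ba" left. Open state 2: 0b->2.
aa: 1a undefined. 1a->0: ok.
ab: 1b undefined. 1b->0: no, aba/aaa meet in 1. 1b->1: no, aa/abaaa meet in 0. 1b->2: ok.
ba: 2a undefined. 2a->0: no, ba/abaaa meet in 0. 2a->1: no, ba/aaa meet in 1. 2a->2: no, ba/b meet in 2. Open state 3: 2a->3.
bb: 2b undefined. 2b->0: no, aa/abbaa meet in 0. 2b->1: no, aa/bbaaa meet in 0. 2b->2: no, ba/bba meet in 3. 2b->3: ok.
baa: 3a undefined. 3a->0: no, ba/baabb meet in 3. 3a->1: no, ba/baabb meet in 3. 3a->2: no, ba/aaabbab meet in 3. 3a->3: no, ba/bbaaa meet in 3. Open state 4: 3a->4.
bab: 3b undefined. 3b->0: no, ba/babaabb meet in 3. 3b->1: no, ba/babaabb meet in 3. 3b->2: no, bbbba/bba meet in 4. 3b->3: no, ba/bbb meet in 3. 3b->4: ok.
baaa: 4a undefined. 4a->0: no, ba/babaabb meet in 3. 4a->1: no, ba/babaabb meet in 3. 4a->2: no, ba/bbaaa meet in 3. 4a->3: no, ba/abaaa meet in 3. 4a->4: ok.
baab: 4b undefined. 4b->0: no, aa/aaabbab meet in 0. 4b->1: ok.
All examples now run through 5 states with every (state, symbol) defined. Accept strings end in {0,3}, Reject strings end in {1,2,4}; accept={0,3}.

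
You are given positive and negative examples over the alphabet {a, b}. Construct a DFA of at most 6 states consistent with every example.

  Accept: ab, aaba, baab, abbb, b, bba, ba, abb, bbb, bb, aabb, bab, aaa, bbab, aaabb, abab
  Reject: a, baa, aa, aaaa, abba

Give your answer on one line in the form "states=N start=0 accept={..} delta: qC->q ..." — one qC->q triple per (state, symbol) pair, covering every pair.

states=5 start=0 accept={0,2,4} delta: 0a->1 0b->2 1a->3 1b->4 2a->0 2b->2 3a->0 3b->2 4a->0 4b->0

Fold the examples into a partial DFA from state 0: repeatedly fix the first undefined (state, symbol) met by the shortest-then-alphabetical prefix, trying targets in increasing order and rejecting any under which an Accept and a Reject string meet in one state with the same remainder; add a state when all current targets are rejected. Accepting states are where Accept strings end.
a: 0a undefined. 0a->0: no, bba/abba meet in 0 with "bba" left. Open state 1: 0a->1.
b: 0b undefined. 0b->0: no, bba/a meet in 1. 0b->1: no, b/a meet in 1. Open state 2: 0b->2.
aa: 1a undefined. 1a->0: no, aaa/a meet in 1. 1a->1: no, aaa/a meet in 1. 1a->2: no, b/aa meet in 2. Open state 3: 1a->3.
ab: 1b undefined. 1b->0: no, ba/abba meet in 2 with "a" left. 1b->1: no, ab/a meet in 1. 1b->2: no, bba/abba meet in 2 with "ba" left. 1b->3: no, ab/aa meet in 3. Open state 4: 1b->4.
ba: 2a undefined. 2a->0: ok.
bb: 2b undefined. 2b->0: no, bba/a meet in 1. 2b->1: no, bba/aa meet in 3. 2b->2: ok.
aaa: 3a undefined. 3a->0: ok.
aab: 3b undefined. 3b->0: no, aaba/a meet in 1. 3b->1: no, aaba/aa meet in 3. 3b->2: ok.
aba: 4a undefined. 4a->0: ok.
abb: 4b undefined. 4b->0: ok.
All examples now run through 5 states with every (state, symbol) defined. Accept strings end in {0,2,4}, Reject strings end in {1,3}; accept={0,2,4}.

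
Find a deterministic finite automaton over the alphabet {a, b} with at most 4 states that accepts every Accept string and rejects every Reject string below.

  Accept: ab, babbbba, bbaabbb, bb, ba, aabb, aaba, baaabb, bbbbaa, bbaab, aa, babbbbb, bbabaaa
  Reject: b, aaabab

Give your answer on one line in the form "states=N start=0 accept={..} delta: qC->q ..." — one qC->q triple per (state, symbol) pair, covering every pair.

Grow the machine one transition at a time. Run the examples from 0; the earliest place one falls off (shortest prefix, ties alphabetical) gets sent to the lowest-numbered state that keeps every Accept/Reject pair distinguishable — a pair clashes when both reach the same state with identical unread suffix — and to a fresh state only if none does.
a: 0a undefined. 0a->0: no, ab/b meet in 0 with "b" left. Open state 1: 0a->1.
b: 0b undefined. 0b->0: no, bb/b meet in 0. 0b->1: ok.
aa: 1a undefined. 1a->0: ok.
ab: 1b undefined. 1b->0: no, ab/aaabab meet in 0. 1b->1: no, ab/b meet in 1. Open state 2: 1b->2.
bba: 2a undefined. 2a->0: ok.
bbb: 2b undefined. 2b->0: no, bbaabbb/b meet in 1. 2b->1: no, bbbbaa/b meet in 1. 2b->2: no, bbbbaa/b meet in 1. Open state 3: 2b->3.
bbbb: 3b undefined. 3b->0: no, babbbba/b meet in 1. 3b->1: no, bbaabbb/b meet in 1. 3b->2: no, bbbbaa/b meet in 1. 3b->3: ok.
bbbba: 3a undefined. 3a->0: no, bbbbaa/b meet in 1. 3a->1: no, babbbba/b meet in 1. 3a->2: ok.
All examples now run through 4 states with every (state, symbol) defined. Accept strings end in {0,2,3}, Reject strings end in {1}; accept={0,2,3}.

states=4 start=0 accept={0,2,3} delta: 0a->1 0b->1 1a->0 1b->2 2a->0 2b->3 3a->2 3b->3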